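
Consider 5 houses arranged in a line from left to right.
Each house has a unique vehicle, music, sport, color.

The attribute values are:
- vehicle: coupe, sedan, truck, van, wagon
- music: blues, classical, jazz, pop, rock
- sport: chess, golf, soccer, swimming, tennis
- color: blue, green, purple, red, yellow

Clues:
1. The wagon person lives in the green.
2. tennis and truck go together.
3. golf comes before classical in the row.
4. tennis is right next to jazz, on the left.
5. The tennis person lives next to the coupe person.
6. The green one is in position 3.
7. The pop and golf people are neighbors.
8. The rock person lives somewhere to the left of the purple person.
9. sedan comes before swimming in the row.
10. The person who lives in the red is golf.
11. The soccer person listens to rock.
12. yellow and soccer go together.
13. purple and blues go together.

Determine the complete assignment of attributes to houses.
Solution:

House | Vehicle | Music | Sport | Color
---------------------------------------
  1   | truck | pop | tennis | blue
  2   | coupe | jazz | golf | red
  3   | wagon | classical | chess | green
  4   | sedan | rock | soccer | yellow
  5   | van | blues | swimming | purple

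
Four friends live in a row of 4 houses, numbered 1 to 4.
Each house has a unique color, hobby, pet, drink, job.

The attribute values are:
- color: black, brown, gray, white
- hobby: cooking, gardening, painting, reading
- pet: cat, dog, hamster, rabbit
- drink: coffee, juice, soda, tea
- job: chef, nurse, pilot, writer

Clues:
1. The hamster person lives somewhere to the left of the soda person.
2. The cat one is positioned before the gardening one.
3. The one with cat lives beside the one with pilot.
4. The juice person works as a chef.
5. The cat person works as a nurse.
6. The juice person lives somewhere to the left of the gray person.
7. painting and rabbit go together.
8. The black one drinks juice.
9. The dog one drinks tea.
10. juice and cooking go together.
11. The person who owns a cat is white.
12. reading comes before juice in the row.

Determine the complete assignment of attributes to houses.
Solution:

House | Color | Hobby | Pet | Drink | Job
-----------------------------------------
  1   | white | reading | cat | coffee | nurse
  2   | brown | gardening | dog | tea | pilot
  3   | black | cooking | hamster | juice | chef
  4   | gray | painting | rabbit | soda | writer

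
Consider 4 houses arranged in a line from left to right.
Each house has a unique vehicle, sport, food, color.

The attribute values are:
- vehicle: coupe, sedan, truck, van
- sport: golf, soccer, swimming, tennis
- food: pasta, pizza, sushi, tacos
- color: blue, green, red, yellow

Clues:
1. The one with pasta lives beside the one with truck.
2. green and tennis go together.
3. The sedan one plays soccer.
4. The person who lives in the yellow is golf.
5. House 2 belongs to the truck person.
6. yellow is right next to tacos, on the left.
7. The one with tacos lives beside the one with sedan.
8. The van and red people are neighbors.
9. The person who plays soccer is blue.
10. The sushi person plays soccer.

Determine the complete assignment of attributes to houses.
Solution:

House | Vehicle | Sport | Food | Color
--------------------------------------
  1   | van | golf | pasta | yellow
  2   | truck | swimming | tacos | red
  3   | sedan | soccer | sushi | blue
  4   | coupe | tennis | pizza | green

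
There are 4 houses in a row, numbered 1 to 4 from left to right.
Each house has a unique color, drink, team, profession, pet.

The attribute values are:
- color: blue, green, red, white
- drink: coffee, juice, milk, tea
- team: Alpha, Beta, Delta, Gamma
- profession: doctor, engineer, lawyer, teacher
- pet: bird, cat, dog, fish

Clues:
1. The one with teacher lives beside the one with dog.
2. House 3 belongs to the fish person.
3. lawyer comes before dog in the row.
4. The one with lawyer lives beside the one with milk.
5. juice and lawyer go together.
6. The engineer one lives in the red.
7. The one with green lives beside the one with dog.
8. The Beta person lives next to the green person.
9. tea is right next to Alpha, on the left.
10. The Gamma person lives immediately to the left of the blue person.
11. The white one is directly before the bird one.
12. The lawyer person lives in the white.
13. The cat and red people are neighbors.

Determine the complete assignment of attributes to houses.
Solution:

House | Color | Drink | Team | Profession | Pet
-----------------------------------------------
  1   | white | juice | Delta | lawyer | cat
  2   | red | milk | Beta | engineer | bird
  3   | green | tea | Gamma | teacher | fish
  4   | blue | coffee | Alpha | doctor | dog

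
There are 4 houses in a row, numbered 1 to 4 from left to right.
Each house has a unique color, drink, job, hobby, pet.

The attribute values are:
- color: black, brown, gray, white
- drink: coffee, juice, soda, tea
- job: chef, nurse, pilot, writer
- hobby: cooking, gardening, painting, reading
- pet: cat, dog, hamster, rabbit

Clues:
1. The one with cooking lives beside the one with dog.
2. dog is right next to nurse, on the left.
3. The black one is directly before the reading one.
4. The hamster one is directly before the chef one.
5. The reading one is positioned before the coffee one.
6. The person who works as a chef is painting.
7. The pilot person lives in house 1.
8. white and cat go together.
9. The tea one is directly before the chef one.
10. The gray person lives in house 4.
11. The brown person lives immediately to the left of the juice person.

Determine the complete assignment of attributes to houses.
Solution:

House | Color | Drink | Job | Hobby | Pet
-----------------------------------------
  1   | brown | tea | pilot | cooking | hamster
  2   | black | juice | chef | painting | dog
  3   | white | soda | nurse | reading | cat
  4   | gray | coffee | writer | gardening | rabbit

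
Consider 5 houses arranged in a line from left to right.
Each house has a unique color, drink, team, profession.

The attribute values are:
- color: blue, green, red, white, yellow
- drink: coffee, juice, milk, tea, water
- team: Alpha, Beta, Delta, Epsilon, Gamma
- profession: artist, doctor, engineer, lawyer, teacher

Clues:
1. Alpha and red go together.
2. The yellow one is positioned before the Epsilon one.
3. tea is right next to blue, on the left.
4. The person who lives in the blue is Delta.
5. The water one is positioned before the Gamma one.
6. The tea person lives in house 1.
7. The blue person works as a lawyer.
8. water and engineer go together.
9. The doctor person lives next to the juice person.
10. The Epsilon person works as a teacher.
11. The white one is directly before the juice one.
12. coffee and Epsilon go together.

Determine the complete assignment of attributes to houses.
Solution:

House | Color | Drink | Team | Profession
-----------------------------------------
  1   | white | tea | Beta | doctor
  2   | blue | juice | Delta | lawyer
  3   | red | water | Alpha | engineer
  4   | yellow | milk | Gamma | artist
  5   | green | coffee | Epsilon | teacher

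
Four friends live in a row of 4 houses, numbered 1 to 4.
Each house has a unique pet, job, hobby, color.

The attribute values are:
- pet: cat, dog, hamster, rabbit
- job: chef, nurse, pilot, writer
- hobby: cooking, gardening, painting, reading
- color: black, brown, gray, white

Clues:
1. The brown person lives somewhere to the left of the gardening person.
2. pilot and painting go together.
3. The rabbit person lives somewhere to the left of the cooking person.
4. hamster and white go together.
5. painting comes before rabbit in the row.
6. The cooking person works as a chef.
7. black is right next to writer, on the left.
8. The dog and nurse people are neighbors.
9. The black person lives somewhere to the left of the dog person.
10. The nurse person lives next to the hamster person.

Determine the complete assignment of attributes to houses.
Solution:

House | Pet | Job | Hobby | Color
---------------------------------
  1   | cat | pilot | painting | black
  2   | dog | writer | reading | brown
  3   | rabbit | nurse | gardening | gray
  4   | hamster | chef | cooking | white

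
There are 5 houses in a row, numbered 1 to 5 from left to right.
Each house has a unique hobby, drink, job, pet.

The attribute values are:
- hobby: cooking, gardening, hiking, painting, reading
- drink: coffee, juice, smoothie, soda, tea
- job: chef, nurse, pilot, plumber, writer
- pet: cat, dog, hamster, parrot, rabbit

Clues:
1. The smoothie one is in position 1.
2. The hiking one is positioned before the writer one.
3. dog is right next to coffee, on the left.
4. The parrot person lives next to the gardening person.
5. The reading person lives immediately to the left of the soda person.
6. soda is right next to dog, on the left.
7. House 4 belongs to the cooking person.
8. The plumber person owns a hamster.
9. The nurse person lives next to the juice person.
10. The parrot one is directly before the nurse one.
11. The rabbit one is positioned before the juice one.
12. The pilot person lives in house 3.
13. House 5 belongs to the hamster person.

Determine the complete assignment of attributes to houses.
Solution:

House | Hobby | Drink | Job | Pet
---------------------------------
  1   | reading | smoothie | chef | parrot
  2   | gardening | soda | nurse | rabbit
  3   | hiking | juice | pilot | dog
  4   | cooking | coffee | writer | cat
  5   | painting | tea | plumber | hamster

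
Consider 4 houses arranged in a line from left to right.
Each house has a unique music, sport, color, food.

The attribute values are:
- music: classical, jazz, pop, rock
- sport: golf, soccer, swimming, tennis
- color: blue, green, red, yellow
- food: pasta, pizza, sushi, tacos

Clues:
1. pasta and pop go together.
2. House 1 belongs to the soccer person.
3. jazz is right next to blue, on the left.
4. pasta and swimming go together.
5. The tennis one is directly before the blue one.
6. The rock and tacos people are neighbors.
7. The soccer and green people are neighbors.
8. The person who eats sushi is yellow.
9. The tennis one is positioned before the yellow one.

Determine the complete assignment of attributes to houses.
Solution:

House | Music | Sport | Color | Food
------------------------------------
  1   | rock | soccer | red | pizza
  2   | jazz | tennis | green | tacos
  3   | pop | swimming | blue | pasta
  4   | classical | golf | yellow | sushi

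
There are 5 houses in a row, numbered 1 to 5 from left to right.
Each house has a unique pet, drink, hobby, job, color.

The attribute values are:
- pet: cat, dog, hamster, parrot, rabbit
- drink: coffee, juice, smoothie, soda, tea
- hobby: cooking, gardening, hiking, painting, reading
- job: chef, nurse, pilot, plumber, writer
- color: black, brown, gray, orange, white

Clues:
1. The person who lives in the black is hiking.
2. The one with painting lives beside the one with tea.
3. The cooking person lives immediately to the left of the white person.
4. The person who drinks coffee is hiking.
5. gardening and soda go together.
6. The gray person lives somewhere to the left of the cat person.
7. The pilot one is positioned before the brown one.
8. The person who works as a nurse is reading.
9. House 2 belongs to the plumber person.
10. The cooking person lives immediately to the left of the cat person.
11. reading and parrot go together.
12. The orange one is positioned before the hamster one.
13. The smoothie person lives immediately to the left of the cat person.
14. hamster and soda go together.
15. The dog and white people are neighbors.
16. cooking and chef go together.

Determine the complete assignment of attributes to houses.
Solution:

House | Pet | Drink | Hobby | Job | Color
-----------------------------------------
  1   | dog | smoothie | cooking | chef | gray
  2   | cat | juice | painting | plumber | white
  3   | parrot | tea | reading | nurse | orange
  4   | rabbit | coffee | hiking | pilot | black
  5   | hamster | soda | gardening | writer | brown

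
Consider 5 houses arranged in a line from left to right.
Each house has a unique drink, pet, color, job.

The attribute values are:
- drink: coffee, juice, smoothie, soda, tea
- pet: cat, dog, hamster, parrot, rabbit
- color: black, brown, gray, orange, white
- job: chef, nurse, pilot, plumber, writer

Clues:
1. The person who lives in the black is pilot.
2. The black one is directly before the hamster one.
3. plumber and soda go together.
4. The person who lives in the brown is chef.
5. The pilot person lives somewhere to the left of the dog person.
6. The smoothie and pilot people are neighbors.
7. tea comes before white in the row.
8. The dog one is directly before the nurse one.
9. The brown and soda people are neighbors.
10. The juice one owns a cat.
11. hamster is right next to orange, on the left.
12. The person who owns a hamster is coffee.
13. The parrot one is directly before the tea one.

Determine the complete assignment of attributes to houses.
Solution:

House | Drink | Pet | Color | Job
---------------------------------
  1   | smoothie | parrot | gray | writer
  2   | tea | rabbit | black | pilot
  3   | coffee | hamster | brown | chef
  4   | soda | dog | orange | plumber
  5   | juice | cat | white | nurse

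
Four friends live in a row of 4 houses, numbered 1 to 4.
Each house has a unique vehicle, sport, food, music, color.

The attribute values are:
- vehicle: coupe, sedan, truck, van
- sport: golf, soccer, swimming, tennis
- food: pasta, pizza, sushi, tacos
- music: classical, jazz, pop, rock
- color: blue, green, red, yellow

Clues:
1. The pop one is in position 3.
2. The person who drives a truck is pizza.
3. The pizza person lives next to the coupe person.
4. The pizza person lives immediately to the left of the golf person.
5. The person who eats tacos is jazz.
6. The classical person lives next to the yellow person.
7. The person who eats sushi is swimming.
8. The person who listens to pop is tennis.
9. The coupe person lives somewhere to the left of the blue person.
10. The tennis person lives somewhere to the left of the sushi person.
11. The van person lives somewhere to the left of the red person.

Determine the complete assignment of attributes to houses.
Solution:

House | Vehicle | Sport | Food | Music | Color
----------------------------------------------
  1   | truck | soccer | pizza | classical | green
  2   | coupe | golf | tacos | jazz | yellow
  3   | van | tennis | pasta | pop | blue
  4   | sedan | swimming | sushi | rock | red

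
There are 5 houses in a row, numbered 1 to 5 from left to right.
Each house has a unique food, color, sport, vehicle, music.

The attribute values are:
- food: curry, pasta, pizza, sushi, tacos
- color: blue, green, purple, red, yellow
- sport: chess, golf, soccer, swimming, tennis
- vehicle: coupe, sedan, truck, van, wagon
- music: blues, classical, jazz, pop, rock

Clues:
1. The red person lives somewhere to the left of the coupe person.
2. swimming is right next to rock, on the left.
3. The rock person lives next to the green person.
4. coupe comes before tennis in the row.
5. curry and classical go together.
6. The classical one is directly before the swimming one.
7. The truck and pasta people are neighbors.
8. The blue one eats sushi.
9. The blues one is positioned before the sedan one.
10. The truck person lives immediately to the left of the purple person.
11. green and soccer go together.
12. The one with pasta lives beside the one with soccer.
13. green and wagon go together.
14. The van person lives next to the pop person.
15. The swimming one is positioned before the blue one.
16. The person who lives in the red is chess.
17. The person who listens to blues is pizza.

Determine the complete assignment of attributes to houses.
Solution:

House | Food | Color | Sport | Vehicle | Music
----------------------------------------------
  1   | curry | red | chess | van | classical
  2   | tacos | yellow | swimming | truck | pop
  3   | pasta | purple | golf | coupe | rock
  4   | pizza | green | soccer | wagon | blues
  5   | sushi | blue | tennis | sedan | jazz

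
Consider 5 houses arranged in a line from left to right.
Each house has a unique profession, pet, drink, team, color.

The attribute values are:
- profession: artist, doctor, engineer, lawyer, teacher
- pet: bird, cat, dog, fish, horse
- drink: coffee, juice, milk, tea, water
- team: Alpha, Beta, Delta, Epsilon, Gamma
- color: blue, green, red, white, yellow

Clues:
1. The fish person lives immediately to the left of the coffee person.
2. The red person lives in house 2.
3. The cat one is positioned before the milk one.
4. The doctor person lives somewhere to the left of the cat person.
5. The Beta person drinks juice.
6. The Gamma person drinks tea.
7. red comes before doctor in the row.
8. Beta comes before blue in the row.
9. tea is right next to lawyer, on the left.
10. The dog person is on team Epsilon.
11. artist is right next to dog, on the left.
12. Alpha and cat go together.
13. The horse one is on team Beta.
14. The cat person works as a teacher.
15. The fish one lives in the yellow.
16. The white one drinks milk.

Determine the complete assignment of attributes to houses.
Solution:

House | Profession | Pet | Drink | Team | Color
-----------------------------------------------
  1   | artist | fish | tea | Gamma | yellow
  2   | lawyer | dog | coffee | Epsilon | red
  3   | doctor | horse | juice | Beta | green
  4   | teacher | cat | water | Alpha | blue
  5   | engineer | bird | milk | Delta | white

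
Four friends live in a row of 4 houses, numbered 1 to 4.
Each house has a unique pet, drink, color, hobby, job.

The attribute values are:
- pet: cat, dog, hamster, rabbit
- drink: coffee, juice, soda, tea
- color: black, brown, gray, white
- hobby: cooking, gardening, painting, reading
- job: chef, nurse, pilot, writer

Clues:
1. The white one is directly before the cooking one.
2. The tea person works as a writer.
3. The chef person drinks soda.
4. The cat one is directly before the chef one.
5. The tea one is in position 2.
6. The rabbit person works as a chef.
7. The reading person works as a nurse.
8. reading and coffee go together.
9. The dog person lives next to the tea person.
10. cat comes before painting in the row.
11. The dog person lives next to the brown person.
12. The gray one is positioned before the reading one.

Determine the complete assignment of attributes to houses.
Solution:

House | Pet | Drink | Color | Hobby | Job
-----------------------------------------
  1   | dog | juice | white | gardening | pilot
  2   | cat | tea | brown | cooking | writer
  3   | rabbit | soda | gray | painting | chef
  4   | hamster | coffee | black | reading | nurse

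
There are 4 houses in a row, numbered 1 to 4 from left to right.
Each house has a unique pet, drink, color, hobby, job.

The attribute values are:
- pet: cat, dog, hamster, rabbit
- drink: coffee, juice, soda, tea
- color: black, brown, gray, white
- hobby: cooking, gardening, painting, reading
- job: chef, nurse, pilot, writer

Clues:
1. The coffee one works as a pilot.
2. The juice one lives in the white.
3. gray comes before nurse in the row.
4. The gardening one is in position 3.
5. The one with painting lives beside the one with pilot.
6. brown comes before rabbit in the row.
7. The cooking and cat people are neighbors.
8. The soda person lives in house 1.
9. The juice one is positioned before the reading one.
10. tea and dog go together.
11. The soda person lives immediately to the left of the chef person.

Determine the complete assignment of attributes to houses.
Solution:

House | Pet | Drink | Color | Hobby | Job
-----------------------------------------
  1   | hamster | soda | brown | cooking | writer
  2   | cat | juice | white | painting | chef
  3   | rabbit | coffee | gray | gardening | pilot
  4   | dog | tea | black | reading | nurse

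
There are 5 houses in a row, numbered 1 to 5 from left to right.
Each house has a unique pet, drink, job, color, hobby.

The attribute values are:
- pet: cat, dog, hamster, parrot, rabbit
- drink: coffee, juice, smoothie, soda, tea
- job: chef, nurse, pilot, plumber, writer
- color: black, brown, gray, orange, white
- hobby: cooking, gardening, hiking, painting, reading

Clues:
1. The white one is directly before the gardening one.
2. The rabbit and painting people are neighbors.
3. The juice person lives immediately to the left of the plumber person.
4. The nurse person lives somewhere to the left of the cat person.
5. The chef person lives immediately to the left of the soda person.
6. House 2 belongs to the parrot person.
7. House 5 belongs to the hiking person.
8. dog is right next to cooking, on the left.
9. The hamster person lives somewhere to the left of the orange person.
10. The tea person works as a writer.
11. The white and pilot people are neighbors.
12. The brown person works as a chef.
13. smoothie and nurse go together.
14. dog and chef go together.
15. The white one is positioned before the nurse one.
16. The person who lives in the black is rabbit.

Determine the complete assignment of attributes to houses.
Solution:

House | Pet | Drink | Job | Color | Hobby
-----------------------------------------
  1   | dog | juice | chef | brown | reading
  2   | parrot | soda | plumber | white | cooking
  3   | rabbit | coffee | pilot | black | gardening
  4   | hamster | smoothie | nurse | gray | painting
  5   | cat | tea | writer | orange | hiking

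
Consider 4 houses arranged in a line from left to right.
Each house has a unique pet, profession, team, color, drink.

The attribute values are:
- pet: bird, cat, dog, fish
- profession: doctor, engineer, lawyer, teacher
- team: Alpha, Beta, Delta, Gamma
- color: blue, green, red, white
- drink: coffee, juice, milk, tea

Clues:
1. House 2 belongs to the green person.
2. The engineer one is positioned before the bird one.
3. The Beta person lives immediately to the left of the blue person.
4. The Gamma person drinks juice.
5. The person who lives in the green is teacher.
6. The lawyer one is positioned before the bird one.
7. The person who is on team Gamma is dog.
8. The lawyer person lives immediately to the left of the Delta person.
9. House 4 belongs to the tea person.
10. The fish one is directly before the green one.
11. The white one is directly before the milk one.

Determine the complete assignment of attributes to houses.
Solution:

House | Pet | Profession | Team | Color | Drink
-----------------------------------------------
  1   | fish | engineer | Alpha | white | coffee
  2   | cat | teacher | Beta | green | milk
  3   | dog | lawyer | Gamma | blue | juice
  4   | bird | doctor | Delta | red | tea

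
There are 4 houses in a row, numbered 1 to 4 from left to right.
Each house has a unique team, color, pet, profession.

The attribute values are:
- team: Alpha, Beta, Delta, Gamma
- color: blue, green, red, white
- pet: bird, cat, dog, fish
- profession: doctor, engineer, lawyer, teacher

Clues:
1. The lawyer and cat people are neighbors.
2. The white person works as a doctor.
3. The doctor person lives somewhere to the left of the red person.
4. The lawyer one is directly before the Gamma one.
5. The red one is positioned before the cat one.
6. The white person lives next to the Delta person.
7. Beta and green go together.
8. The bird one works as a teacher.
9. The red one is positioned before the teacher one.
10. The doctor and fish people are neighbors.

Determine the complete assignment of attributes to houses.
Solution:

House | Team | Color | Pet | Profession
---------------------------------------
  1   | Alpha | white | dog | doctor
  2   | Delta | red | fish | lawyer
  3   | Gamma | blue | cat | engineer
  4   | Beta | green | bird | teacher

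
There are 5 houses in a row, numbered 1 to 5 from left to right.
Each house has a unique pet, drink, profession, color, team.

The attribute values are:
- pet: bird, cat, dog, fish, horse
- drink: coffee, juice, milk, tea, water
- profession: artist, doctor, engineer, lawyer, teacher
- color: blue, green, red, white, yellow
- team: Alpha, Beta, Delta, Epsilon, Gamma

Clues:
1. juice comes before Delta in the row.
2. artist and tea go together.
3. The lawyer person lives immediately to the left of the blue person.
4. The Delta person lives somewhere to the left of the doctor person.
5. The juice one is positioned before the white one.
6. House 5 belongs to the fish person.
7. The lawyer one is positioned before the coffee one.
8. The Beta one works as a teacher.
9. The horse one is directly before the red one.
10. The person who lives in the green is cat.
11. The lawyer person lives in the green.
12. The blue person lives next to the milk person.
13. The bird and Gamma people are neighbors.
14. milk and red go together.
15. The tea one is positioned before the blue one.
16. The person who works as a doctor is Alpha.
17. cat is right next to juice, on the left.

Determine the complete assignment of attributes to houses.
Solution:

House | Pet | Drink | Profession | Color | Team
-----------------------------------------------
  1   | bird | tea | artist | yellow | Epsilon
  2   | cat | water | lawyer | green | Gamma
  3   | horse | juice | teacher | blue | Beta
  4   | dog | milk | engineer | red | Delta
  5   | fish | coffee | doctor | white | Alpha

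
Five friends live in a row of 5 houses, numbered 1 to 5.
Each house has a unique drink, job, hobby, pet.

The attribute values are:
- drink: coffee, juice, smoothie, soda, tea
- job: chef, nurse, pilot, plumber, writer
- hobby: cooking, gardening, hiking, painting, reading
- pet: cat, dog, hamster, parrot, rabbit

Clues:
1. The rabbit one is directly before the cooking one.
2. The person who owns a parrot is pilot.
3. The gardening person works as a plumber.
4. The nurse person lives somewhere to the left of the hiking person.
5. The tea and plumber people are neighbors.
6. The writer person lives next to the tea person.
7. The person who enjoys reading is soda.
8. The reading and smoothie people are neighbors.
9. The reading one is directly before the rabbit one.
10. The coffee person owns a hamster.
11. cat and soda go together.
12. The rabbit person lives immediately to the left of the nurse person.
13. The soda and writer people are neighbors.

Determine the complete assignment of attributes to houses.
Solution:

House | Drink | Job | Hobby | Pet
---------------------------------
  1   | soda | chef | reading | cat
  2   | smoothie | writer | painting | rabbit
  3   | tea | nurse | cooking | dog
  4   | coffee | plumber | gardening | hamster
  5   | juice | pilot | hiking | parrot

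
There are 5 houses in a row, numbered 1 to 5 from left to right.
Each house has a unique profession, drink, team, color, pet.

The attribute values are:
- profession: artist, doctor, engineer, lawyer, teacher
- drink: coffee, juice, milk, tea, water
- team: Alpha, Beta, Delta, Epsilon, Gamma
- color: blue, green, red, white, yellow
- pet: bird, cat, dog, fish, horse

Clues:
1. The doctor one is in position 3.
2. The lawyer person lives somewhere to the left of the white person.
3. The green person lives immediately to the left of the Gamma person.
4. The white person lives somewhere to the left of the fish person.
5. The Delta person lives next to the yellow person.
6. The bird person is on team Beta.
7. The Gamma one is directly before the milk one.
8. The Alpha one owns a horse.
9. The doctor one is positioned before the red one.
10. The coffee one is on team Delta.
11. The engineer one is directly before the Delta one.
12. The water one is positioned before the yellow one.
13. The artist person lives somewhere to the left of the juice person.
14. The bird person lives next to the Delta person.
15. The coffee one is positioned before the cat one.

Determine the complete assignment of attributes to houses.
Solution:

House | Profession | Drink | Team | Color | Pet
-----------------------------------------------
  1   | engineer | water | Beta | blue | bird
  2   | lawyer | coffee | Delta | green | dog
  3   | doctor | tea | Gamma | yellow | cat
  4   | artist | milk | Alpha | white | horse
  5   | teacher | juice | Epsilon | red | fish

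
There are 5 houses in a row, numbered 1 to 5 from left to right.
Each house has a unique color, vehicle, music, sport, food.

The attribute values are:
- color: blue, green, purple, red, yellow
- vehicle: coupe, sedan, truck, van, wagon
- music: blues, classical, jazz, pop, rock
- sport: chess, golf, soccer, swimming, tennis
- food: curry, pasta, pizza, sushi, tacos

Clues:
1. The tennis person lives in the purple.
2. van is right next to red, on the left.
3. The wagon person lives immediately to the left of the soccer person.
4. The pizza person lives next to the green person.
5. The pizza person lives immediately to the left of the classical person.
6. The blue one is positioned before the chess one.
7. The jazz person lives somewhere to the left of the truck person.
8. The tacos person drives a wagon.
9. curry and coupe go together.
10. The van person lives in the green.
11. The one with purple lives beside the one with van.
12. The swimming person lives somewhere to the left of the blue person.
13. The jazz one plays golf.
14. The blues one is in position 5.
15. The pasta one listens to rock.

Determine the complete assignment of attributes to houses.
Solution:

House | Color | Vehicle | Music | Sport | Food
----------------------------------------------
  1   | purple | sedan | pop | tennis | pizza
  2   | green | van | classical | swimming | sushi
  3   | red | wagon | jazz | golf | tacos
  4   | blue | truck | rock | soccer | pasta
  5   | yellow | coupe | blues | chess | curry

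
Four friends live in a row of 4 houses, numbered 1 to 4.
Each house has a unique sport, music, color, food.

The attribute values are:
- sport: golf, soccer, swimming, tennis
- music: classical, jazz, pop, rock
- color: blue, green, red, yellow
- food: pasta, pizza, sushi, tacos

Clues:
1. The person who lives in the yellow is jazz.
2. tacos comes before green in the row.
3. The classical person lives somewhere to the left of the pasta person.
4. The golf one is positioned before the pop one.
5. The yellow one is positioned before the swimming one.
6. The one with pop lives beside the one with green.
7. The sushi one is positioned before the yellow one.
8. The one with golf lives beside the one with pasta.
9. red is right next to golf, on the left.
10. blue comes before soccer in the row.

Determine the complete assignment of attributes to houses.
Solution:

House | Sport | Music | Color | Food
------------------------------------
  1   | tennis | classical | red | sushi
  2   | golf | jazz | yellow | tacos
  3   | swimming | pop | blue | pasta
  4   | soccer | rock | green | pizza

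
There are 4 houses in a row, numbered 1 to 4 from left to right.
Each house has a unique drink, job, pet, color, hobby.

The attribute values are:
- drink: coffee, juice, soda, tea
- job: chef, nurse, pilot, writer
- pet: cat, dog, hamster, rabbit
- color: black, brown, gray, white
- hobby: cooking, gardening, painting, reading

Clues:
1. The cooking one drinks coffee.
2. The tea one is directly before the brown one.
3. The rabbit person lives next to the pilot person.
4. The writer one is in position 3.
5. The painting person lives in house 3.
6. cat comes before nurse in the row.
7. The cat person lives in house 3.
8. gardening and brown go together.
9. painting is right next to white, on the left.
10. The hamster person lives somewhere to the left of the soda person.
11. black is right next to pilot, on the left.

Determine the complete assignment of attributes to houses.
Solution:

House | Drink | Job | Pet | Color | Hobby
-----------------------------------------
  1   | tea | chef | rabbit | black | reading
  2   | juice | pilot | hamster | brown | gardening
  3   | soda | writer | cat | gray | painting
  4   | coffee | nurse | dog | white | cooking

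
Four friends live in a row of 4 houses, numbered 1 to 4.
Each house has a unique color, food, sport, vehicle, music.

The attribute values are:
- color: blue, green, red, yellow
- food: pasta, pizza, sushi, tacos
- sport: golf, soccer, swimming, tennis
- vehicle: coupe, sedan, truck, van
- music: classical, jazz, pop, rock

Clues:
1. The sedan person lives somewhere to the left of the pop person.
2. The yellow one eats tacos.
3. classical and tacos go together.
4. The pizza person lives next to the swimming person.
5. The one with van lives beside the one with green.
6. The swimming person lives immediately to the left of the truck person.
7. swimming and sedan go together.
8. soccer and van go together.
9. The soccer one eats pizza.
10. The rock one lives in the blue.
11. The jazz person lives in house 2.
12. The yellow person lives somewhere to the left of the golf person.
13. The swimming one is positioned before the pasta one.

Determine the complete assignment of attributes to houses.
Solution:

House | Color | Food | Sport | Vehicle | Music
----------------------------------------------
  1   | blue | pizza | soccer | van | rock
  2   | green | sushi | swimming | sedan | jazz
  3   | yellow | tacos | tennis | truck | classical
  4   | red | pasta | golf | coupe | pop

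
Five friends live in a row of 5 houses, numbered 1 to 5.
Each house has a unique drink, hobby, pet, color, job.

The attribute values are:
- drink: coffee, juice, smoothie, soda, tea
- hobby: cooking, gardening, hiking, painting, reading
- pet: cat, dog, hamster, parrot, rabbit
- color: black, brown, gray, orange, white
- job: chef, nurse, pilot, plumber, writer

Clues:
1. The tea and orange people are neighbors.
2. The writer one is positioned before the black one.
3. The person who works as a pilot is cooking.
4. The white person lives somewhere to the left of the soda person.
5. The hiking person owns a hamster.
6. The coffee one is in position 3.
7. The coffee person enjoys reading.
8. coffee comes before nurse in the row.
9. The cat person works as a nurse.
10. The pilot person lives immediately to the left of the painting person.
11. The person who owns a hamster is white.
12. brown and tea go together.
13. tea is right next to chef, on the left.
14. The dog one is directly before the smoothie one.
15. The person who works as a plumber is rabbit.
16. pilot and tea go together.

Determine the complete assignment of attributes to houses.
Solution:

House | Drink | Hobby | Pet | Color | Job
-----------------------------------------
  1   | tea | cooking | dog | brown | pilot
  2   | smoothie | painting | parrot | orange | chef
  3   | coffee | reading | rabbit | gray | plumber
  4   | juice | hiking | hamster | white | writer
  5   | soda | gardening | cat | black | nurse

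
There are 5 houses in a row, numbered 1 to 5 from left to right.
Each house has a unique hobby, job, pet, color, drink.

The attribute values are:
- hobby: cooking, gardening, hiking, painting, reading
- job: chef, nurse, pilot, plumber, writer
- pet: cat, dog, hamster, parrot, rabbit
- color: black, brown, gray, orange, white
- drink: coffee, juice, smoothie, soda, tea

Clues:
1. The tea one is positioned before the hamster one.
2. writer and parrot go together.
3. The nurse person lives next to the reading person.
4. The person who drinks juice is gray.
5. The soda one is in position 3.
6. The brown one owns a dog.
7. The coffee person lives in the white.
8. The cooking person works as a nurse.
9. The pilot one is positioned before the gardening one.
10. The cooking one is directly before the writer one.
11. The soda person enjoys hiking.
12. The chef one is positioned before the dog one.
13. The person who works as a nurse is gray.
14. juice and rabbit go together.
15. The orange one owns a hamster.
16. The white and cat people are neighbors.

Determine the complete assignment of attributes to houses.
Solution:

House | Hobby | Job | Pet | Color | Drink
-----------------------------------------
  1   | cooking | nurse | rabbit | gray | juice
  2   | reading | writer | parrot | white | coffee
  3   | hiking | chef | cat | black | soda
  4   | painting | pilot | dog | brown | tea
  5   | gardening | plumber | hamster | orange | smoothie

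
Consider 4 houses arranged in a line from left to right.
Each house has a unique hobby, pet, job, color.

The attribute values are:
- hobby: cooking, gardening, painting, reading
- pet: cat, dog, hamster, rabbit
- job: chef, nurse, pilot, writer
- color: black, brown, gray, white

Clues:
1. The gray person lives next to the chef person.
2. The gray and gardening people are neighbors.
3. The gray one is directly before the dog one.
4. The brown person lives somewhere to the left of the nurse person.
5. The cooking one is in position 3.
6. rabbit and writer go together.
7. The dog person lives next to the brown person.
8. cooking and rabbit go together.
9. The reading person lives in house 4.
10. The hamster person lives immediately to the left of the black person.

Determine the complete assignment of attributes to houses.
Solution:

House | Hobby | Pet | Job | Color
---------------------------------
  1   | painting | hamster | pilot | gray
  2   | gardening | dog | chef | black
  3   | cooking | rabbit | writer | brown
  4   | reading | cat | nurse | white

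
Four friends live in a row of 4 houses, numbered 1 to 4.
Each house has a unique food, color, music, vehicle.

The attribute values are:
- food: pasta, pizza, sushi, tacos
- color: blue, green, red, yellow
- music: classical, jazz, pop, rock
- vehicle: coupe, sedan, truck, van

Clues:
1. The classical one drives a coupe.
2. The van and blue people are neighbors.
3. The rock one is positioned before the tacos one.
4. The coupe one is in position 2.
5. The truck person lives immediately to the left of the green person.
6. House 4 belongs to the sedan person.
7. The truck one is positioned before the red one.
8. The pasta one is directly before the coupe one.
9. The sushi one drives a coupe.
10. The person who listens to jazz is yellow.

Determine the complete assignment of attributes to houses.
Solution:

House | Food | Color | Music | Vehicle
--------------------------------------
  1   | pasta | yellow | jazz | truck
  2   | sushi | green | classical | coupe
  3   | pizza | red | rock | van
  4   | tacos | blue | pop | sedan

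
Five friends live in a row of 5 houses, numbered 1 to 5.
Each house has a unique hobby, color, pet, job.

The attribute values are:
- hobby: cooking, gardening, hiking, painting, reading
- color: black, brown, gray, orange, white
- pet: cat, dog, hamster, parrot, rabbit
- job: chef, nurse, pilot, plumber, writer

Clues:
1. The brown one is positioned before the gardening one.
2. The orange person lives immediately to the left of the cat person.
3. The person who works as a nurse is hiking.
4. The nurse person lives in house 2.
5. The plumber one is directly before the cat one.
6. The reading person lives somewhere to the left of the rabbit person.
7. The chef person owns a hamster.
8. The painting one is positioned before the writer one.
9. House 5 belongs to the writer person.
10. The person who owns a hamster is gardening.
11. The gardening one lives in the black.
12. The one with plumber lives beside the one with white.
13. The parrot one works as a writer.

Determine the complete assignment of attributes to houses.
Solution:

House | Hobby | Color | Pet | Job
---------------------------------
  1   | reading | orange | dog | plumber
  2   | hiking | white | cat | nurse
  3   | painting | brown | rabbit | pilot
  4   | gardening | black | hamster | chef
  5   | cooking | gray | parrot | writer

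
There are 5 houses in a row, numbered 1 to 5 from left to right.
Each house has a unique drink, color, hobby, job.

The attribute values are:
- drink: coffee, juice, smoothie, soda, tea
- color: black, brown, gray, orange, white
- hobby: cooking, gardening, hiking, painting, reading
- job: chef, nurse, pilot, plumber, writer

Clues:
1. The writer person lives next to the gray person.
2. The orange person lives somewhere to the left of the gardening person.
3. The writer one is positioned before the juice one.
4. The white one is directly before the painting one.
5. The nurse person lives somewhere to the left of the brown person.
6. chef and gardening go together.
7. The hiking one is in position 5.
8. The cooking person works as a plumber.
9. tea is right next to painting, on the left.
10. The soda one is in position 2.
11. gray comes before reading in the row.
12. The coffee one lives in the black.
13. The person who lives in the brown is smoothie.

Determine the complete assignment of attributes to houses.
Solution:

House | Drink | Color | Hobby | Job
-----------------------------------
  1   | tea | white | cooking | plumber
  2   | soda | orange | painting | writer
  3   | juice | gray | gardening | chef
  4   | coffee | black | reading | nurse
  5   | smoothie | brown | hiking | pilot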